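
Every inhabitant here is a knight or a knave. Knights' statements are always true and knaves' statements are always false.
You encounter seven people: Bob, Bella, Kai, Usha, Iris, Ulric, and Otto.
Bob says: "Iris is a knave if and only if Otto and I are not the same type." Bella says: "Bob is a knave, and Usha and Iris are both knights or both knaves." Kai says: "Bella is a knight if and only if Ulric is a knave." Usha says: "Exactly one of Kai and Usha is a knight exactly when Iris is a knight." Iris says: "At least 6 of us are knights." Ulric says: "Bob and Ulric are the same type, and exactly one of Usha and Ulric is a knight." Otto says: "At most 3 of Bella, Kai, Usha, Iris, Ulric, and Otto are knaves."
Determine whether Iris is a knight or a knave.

Iris is a knave.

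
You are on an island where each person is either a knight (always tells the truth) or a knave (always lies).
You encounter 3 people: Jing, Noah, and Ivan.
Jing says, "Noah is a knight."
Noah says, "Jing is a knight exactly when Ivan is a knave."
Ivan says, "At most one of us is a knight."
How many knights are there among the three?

2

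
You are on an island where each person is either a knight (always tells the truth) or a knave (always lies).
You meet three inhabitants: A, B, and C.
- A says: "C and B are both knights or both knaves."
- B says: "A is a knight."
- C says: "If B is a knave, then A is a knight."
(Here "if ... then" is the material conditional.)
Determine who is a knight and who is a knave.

A is a knight, B is a knight, and C is a knight.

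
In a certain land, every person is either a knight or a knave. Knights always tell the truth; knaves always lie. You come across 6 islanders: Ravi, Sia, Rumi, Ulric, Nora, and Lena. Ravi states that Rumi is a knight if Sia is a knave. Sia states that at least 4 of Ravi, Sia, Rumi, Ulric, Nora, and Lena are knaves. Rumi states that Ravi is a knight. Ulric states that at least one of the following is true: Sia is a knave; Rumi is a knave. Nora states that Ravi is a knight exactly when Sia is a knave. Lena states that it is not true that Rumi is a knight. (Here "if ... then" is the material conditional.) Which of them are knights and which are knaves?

Ravi is a knight, Sia is a knave, Rumi is a knight, Ulric is a knight, Nora is a knight, and Lena is a knave.

Ravi (knight): "Rumi is a knight if Sia is a knave" — true. ✓
Sia (knave): "at least 4 of Ravi, Sia, Rumi, Ulric, Nora, and Lena are knaves" — False. ✓
Rumi is a knight, and the claim "Ravi is a knight" is indeed true.
Ulric is a knight; "at least one of the following is true: Sia is a knave; Rumi is a knave" is true, as required.
Nora is a knight; "Ravi is a knight exactly when Sia is a knave" is true, as required.
Since Lena is a knave, "it is not true that Rumi is a knight" needs to be False, which holds.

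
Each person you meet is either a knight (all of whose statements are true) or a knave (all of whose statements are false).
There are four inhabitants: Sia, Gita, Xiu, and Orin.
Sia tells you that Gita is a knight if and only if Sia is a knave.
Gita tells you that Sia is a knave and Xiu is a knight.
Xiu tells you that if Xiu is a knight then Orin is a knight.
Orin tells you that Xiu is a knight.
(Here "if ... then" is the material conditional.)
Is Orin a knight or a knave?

Orin is a knight.

Consistent assignments: {Sia=knight, Gita=knave, Xiu=knight, Orin=knight}
In every consistent assignment, Orin is a knight.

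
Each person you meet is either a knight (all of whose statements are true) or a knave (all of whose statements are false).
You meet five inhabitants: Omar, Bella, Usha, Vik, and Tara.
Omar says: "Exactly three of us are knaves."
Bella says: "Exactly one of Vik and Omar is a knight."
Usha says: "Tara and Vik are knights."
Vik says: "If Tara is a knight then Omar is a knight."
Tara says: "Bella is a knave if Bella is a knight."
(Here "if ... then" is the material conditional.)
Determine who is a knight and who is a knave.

Knights: Tara. Knaves: Omar, Bella, Usha, and Vik.

Suppose Omar is a knight. Then Omar's statement "exactly three of us are knaves" would have to be true. Checking the 16 ways to assign the others, none is consistent with every speaker.
(For instance, with Bella=knave, Usha=knave, Vik=knave, Tara=knight, Bella's claim "exactly one of Vik and Omar is a knight" comes out true where it would need to be false.)
So Omar must be a knave, making "exactly three of us are knaves" false. Taking Omar=knave, Bella=knave, Usha=knave, Vik=knave, Tara=knight, each remaining statement checks out:
  Bella (knave): "exactly one of Vik and Omar is a knight" — false. ✓
  Usha (knave): "Tara and Vik are knights" — false. ✓
  Vik (knave): "if Tara is a knight then Omar is a knight" — false. ✓
  Tara (knight): "Bella is a knave if Bella is a knight" — true. ✓
This is the unique consistent assignment.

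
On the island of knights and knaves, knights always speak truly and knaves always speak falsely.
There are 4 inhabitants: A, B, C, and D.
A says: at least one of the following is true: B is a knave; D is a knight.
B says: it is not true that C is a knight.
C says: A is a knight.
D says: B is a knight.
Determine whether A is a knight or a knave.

A is a knight.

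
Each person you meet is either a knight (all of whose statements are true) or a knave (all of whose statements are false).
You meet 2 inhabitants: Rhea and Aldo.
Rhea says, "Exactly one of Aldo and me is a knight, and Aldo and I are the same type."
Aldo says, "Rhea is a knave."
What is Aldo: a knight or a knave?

Aldo is a knight.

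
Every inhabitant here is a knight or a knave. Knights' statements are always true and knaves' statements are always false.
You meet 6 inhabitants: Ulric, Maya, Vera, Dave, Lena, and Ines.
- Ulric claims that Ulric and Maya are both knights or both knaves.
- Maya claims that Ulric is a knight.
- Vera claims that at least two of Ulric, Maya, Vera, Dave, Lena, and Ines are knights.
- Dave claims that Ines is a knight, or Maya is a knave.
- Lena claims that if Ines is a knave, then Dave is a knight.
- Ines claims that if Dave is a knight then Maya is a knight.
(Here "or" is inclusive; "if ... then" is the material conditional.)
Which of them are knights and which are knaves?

Ulric (knight): "Ulric and Maya are both knights or both knaves" — true. ✓
Maya is a knight, so "Ulric is a knight" must be true — and it is.
Vera is a knight, so "at least two of Ulric, Maya, Vera, Dave, Lena, and Ines are knights" must be true — and it is.
Dave is a knight, so "Ines is a knight, or Maya is a knave" must be true — and it is.
Lena (knight): "if Ines is a knave, then Dave is a knight" — true. ✓
Ines (knight): "if Dave is a knight then Maya is a knight" — true. ✓

Ulric is a knight, Maya is a knight, Vera is a knight, Dave is a knight, Lena is a knight, and Ines is a knight.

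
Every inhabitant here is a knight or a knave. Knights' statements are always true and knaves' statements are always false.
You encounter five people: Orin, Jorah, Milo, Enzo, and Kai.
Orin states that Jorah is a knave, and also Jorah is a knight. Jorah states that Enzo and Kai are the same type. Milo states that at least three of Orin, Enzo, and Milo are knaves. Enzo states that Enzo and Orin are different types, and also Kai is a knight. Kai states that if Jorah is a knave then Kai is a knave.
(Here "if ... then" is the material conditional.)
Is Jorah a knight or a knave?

Jorah is a knight.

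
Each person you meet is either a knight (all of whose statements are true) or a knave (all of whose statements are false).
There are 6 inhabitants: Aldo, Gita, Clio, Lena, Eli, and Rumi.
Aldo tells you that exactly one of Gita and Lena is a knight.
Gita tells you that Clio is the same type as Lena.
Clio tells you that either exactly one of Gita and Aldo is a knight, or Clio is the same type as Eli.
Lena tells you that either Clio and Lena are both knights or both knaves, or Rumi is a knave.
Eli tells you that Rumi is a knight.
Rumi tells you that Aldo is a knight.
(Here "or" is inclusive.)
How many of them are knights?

3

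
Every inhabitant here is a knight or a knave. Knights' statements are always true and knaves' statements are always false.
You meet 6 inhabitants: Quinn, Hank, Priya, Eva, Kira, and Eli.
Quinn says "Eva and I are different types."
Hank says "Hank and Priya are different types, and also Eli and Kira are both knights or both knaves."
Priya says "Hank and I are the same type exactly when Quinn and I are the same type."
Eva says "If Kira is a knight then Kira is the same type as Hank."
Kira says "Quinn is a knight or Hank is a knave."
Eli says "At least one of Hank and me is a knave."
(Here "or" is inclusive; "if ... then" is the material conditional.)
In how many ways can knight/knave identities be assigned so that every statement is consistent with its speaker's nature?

Consistent assignments:
  Quinn=knight, Hank=knave, Priya=knave, Eva=knave, Kira=knight, Eli=knight

1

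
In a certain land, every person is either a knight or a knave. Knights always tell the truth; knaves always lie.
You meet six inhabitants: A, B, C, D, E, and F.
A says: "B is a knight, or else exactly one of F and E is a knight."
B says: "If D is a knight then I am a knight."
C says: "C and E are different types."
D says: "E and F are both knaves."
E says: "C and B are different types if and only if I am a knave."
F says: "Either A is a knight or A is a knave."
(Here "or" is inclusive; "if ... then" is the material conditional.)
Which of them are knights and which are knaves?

A is a knight, B is a knight, C is a knight, D is a knave, E is a knave, and F is a knight.

A is a knight; "B is a knight, or else exactly one of F and E is a knight" is True, as required.
Since B is a knight, "if D is a knight then I am a knight" needs to be True, which holds.
Since C is a knight, "C and E are different types" needs to be True, which holds.
Since D is a knave, "E and F are both knaves" needs to be false, which holds.
E is a knave; "C and B are different types if and only if I am a knave" is false, as required.
F (knight): "either A is a knight or A is a knave" — True. ✓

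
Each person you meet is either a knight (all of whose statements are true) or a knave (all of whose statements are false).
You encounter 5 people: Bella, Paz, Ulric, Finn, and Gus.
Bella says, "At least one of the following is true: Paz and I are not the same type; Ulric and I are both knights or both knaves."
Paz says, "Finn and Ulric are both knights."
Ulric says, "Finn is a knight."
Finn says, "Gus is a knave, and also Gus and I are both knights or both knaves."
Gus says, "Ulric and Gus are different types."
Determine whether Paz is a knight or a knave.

Paz is a knave.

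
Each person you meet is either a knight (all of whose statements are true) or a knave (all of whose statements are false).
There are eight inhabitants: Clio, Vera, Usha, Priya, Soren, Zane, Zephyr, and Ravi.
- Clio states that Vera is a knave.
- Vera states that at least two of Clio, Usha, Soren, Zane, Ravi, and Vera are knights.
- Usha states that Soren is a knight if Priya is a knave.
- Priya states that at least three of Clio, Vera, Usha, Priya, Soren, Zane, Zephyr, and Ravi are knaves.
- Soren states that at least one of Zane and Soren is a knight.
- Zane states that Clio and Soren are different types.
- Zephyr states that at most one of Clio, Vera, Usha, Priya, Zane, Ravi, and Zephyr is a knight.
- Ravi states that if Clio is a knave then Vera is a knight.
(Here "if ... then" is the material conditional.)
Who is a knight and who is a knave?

As a knave, Clio's statement "Vera is a knave" should be false; it is.
Vera is a knight, so "at least two of Clio, Usha, Soren, Zane, Ravi, and Vera are knights" must be true — and it is.
Usha (knight): "Soren is a knight if Priya is a knave" — true. ✓
Priya (knight): "at least three of Clio, Vera, Usha, Priya, Soren, Zane, Zephyr, and Ravi are knaves" — true. ✓
Soren is a knave, so "at least one of Zane and Soren is a knight" must be false — and it is.
Zane is a knave, so "Clio and Soren are different types" must be false — and it is.
As a knave, Zephyr's statement "at most one of Clio, Vera, Usha, Priya, Zane, Ravi, and Zephyr is a knight" should be false; it is.
As a knight, Ravi's statement "if Clio is a knave then Vera is a knight" should be true; it is.

Clio is a knave, Vera is a knight, Usha is a knight, Priya is a knight, Soren is a knave, Zane is a knave, Zephyr is a knave, and Ravi is a knight.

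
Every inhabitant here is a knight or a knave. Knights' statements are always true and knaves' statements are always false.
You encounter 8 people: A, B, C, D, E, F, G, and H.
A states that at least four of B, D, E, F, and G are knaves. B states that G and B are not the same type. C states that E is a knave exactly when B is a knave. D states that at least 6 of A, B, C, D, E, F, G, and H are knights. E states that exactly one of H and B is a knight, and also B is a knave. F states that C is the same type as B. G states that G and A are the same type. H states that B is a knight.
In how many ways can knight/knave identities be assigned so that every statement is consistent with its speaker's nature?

Consistent assignments:
  A=knight, B=knight, C=knave, D=knave, E=knave, F=knave, G=knave, H=knight
  A=knight, B=knave, C=knight, D=knave, E=knave, F=knave, G=knave, H=knave

2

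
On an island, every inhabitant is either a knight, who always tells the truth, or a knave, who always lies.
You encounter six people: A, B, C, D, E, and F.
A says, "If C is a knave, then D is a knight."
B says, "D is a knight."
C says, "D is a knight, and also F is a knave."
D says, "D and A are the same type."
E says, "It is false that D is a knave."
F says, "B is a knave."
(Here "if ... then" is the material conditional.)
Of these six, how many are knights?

5

The unique consistent assignment is A=knight, B=knight, C=knight, D=knight, E=knight, F=knave.
That has 5 knights.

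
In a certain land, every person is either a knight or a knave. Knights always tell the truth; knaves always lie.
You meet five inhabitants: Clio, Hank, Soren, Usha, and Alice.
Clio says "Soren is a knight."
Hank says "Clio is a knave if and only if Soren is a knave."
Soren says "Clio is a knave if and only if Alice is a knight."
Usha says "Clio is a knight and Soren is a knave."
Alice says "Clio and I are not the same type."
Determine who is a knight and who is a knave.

Knights: Hank. Knaves: Clio, Soren, Usha, and Alice.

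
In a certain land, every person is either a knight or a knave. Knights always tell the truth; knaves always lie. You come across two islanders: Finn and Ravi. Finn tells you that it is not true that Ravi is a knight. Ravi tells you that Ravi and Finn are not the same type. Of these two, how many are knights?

1

The unique consistent assignment is Finn=knave, Ravi=knight.
That has 1 knight.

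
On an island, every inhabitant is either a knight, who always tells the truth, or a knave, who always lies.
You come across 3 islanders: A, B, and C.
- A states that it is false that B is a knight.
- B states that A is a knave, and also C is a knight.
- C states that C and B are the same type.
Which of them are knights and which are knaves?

Knights: B and C. Knaves: A.

A is a knave; "it is false that B is a knight" is False, as required.
B (knight): "A is a knave, and also C is a knight" — true. ✓
C (knight): "C and B are the same type" — true. ✓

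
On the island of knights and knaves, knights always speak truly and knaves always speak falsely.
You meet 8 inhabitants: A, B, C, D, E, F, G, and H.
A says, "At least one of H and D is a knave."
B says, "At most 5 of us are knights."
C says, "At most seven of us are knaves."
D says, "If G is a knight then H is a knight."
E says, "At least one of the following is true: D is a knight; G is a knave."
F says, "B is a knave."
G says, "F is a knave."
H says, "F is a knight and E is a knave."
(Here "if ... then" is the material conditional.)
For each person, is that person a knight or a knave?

Knights: A, B, C, and G. Knaves: D, E, F, and H.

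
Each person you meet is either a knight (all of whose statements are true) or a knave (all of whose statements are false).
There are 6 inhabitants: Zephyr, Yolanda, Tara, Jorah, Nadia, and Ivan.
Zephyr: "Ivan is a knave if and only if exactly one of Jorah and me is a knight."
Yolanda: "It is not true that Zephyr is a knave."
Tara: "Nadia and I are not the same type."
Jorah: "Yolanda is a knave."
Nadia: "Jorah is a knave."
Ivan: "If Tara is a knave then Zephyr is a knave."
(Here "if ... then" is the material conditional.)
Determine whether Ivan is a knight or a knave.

Consistent assignments: {Zephyr=knave, Yolanda=knave, Tara=knight, Jorah=knight, Nadia=knave, Ivan=knight}; {Zephyr=knave, Yolanda=knave, Tara=knave, Jorah=knight, Nadia=knave, Ivan=knight}
In every consistent assignment, Ivan is a knight.

Ivan is a knight.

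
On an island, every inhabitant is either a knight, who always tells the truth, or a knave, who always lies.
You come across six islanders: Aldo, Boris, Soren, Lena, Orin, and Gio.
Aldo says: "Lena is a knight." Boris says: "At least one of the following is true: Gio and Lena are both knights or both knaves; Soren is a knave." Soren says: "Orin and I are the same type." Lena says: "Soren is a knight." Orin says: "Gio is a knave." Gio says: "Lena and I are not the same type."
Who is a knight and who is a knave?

Since Aldo is a knave, "Lena is a knight" needs to be False, which holds.
Boris is a knight, so "at least one of the following is true: Gio and Lena are both knights or both knaves; Soren is a knave" must be true — and it is.
Soren is a knave, so "Orin and I are the same type" must be False — and it is.
Lena is a knave, so "Soren is a knight" must be False — and it is.
Orin is a knight; "Gio is a knave" is true, as required.
Gio is a knave, so "Lena and I are not the same type" must be False — and it is.

Knights: Boris and Orin. Knaves: Aldo, Soren, Lena, and Gio.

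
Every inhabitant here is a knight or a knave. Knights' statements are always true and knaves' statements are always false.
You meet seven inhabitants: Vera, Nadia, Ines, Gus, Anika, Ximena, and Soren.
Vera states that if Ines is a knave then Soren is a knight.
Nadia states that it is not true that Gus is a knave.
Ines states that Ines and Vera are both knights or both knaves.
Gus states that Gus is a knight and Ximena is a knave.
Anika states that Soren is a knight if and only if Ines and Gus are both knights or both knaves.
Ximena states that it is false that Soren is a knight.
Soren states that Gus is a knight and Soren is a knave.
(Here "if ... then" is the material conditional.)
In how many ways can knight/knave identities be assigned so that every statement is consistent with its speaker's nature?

1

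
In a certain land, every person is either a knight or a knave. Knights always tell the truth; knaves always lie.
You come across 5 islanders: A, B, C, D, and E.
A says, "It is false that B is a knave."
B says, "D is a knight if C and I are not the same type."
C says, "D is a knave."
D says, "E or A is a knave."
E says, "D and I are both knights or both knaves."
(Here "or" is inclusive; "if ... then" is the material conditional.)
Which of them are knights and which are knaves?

A is a knight, B is a knight, C is a knave, D is a knight, and E is a knave.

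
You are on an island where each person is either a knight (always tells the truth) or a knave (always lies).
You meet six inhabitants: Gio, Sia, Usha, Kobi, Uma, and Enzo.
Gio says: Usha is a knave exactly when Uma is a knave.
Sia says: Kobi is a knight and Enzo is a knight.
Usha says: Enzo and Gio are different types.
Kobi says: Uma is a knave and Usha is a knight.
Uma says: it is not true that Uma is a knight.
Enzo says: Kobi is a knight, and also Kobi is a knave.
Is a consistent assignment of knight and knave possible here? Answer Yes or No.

No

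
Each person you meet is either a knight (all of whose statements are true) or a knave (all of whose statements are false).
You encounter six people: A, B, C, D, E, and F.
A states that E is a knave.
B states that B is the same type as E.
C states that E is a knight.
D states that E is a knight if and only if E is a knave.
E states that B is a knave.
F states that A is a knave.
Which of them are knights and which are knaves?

A is a knave, B is a knave, C is a knight, D is a knave, E is a knight, and F is a knight.

As a knave, A's statement "E is a knave" should be false; it is.
B is a knave, and the claim "B is the same type as E" is indeed false.
Since C is a knight, "E is a knight" needs to be true, which holds.
D (knave): "E is a knight if and only if E is a knave" — false. ✓
As a knight, E's statement "B is a knave" should be true; it is.
F is a knight; "A is a knave" is true, as required.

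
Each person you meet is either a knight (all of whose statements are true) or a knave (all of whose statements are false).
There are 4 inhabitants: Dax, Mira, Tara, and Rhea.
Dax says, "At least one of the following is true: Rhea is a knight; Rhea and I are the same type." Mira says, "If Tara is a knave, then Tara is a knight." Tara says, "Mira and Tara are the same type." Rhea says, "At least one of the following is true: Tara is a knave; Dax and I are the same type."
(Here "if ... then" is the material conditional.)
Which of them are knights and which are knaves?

Dax (knight): "at least one of the following is true: Rhea is a knight; Rhea and I are the same type" — true. ✓
Mira is a knight, so "if Tara is a knave, then Tara is a knight" must be true — and it is.
Tara is a knight; "Mira and Tara are the same type" is true, as required.
Since Rhea is a knight, "at least one of the following is true: Tara is a knave; Dax and I are the same type" needs to be true, which holds.

Dax is a knight, Mira is a knight, Tara is a knight, and Rhea is a knight.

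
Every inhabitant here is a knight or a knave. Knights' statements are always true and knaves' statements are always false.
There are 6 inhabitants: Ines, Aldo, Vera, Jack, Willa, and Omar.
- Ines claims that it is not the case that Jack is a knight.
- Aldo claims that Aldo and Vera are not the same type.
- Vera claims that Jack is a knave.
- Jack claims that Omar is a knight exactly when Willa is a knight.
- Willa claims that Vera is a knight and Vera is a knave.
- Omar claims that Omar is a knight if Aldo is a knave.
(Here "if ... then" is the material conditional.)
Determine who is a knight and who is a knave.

Knights: Jack. Knaves: Ines, Aldo, Vera, Willa, and Omar.

Ines (knave): "it is not the case that Jack is a knight" — false. ✓
As a knave, Aldo's statement "Aldo and Vera are not the same type" should be false; it is.
Since Vera is a knave, "Jack is a knave" needs to be false, which holds.
Jack (knight): "Omar is a knight exactly when Willa is a knight" — true. ✓
Willa is a knave, so "Vera is a knight and Vera is a knave" must be false — and it is.
As a knave, Omar's statement "Omar is a knight if Aldo is a knave" should be false; it is.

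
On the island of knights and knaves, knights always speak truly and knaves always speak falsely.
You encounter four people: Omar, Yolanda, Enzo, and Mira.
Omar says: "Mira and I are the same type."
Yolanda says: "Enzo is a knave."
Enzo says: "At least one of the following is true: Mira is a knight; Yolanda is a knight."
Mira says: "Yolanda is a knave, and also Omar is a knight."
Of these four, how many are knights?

3

The unique consistent assignment is Omar=knight, Yolanda=knave, Enzo=knight, Mira=knight.
That has 3 knights.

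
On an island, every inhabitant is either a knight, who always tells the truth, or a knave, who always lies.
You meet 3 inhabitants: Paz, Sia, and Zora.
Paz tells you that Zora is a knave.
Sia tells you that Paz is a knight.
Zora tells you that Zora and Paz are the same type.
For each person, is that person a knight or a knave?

Since Paz is a knight, "Zora is a knave" needs to be True, which holds.
Sia is a knight, so "Paz is a knight" must be True — and it is.
Zora is a knave, so "Zora and Paz are the same type" must be false — and it is.

Knights: Paz and Sia. Knaves: Zora.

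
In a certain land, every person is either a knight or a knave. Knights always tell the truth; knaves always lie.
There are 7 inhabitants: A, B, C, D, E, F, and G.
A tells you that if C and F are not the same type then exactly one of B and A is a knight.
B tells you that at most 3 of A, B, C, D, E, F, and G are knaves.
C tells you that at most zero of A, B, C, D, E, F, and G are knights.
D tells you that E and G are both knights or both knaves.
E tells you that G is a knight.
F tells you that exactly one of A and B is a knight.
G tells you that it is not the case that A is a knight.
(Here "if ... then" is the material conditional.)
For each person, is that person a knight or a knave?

A (knight): "if C and F are not the same type then exactly one of B and A is a knight" — true. ✓
B (knave): "at most 3 of A, B, C, D, E, F, and G are knaves" — false. ✓
C is a knave, so "at most zero of A, B, C, D, E, F, and G are knights" must be false — and it is.
Since D is a knight, "E and G are both knights or both knaves" needs to be true, which holds.
E is a knave, and the claim "G is a knight" is indeed false.
F is a knight, so "exactly one of A and B is a knight" must be true — and it is.
G is a knave, and the claim "it is not the case that A is a knight" is indeed false.

Knights: A, D, and F. Knaves: B, C, E, and G.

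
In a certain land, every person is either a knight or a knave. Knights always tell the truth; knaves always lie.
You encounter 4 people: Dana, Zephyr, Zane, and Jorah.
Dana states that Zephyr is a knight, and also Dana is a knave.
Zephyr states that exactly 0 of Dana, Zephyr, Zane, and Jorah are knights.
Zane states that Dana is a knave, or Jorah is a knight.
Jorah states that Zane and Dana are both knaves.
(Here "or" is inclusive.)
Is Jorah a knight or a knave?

Jorah is a knave.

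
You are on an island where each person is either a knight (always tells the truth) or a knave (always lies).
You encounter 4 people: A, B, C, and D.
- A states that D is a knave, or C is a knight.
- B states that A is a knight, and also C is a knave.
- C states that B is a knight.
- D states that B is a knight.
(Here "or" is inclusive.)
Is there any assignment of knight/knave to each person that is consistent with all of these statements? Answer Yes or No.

No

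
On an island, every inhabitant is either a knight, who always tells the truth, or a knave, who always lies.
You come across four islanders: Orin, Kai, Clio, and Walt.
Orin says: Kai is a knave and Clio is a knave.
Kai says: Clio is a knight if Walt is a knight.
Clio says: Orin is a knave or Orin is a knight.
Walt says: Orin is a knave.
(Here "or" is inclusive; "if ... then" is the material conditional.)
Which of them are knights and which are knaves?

Suppose Orin is a knight. Then Orin's statement "Kai is a knave and Clio is a knave" would have to be true. Checking the 8 ways to assign the others, none is consistent with every speaker.
(For instance, with Kai=knight, Clio=knight, Walt=knight, Orin's claim "Kai is a knave and Clio is a knave" comes out false where it would need to be true.)
So Orin must be a knave, making "Kai is a knave and Clio is a knave" false. Taking Orin=knave, Kai=knight, Clio=knight, Walt=knight, each remaining statement checks out:
  Kai (knight): "Clio is a knight if Walt is a knight" — true. ✓
  Clio (knight): "Orin is a knave or Orin is a knight" — true. ✓
  Walt (knight): "Orin is a knave" — true. ✓
This is the unique consistent assignment.

Orin is a knave, Kai is a knight, Clio is a knight, and Walt is a knight.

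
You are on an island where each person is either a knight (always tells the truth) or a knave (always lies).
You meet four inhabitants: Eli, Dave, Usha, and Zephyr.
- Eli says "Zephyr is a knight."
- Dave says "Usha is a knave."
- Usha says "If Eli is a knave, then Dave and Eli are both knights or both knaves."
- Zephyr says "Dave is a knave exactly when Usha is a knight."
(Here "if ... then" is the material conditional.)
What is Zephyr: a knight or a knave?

Zephyr is a knight.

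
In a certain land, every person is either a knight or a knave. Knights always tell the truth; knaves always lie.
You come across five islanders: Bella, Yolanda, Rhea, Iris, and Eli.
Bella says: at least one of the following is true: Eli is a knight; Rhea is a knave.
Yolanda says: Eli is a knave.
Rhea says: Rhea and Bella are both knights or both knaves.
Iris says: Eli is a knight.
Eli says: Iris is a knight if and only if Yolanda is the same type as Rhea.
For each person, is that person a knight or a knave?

Since Bella is a knight, "at least one of the following is true: Eli is a knight; Rhea is a knave" needs to be true, which holds.
Since Yolanda is a knave, "Eli is a knave" needs to be False, which holds.
Rhea is a knave, so "Rhea and Bella are both knights or both knaves" must be False — and it is.
Iris (knight): "Eli is a knight" — true. ✓
Eli is a knight, so "Iris is a knight if and only if Yolanda is the same type as Rhea" must be true — and it is.

Knights: Bella, Iris, and Eli. Knaves: Yolanda and Rhea.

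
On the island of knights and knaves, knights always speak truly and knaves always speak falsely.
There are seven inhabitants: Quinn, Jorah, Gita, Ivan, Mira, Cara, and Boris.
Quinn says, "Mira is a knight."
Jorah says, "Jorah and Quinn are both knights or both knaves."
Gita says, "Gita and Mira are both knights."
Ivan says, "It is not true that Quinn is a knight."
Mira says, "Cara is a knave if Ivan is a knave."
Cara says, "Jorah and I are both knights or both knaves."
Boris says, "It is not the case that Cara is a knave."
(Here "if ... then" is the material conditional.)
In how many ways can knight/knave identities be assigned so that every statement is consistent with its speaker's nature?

2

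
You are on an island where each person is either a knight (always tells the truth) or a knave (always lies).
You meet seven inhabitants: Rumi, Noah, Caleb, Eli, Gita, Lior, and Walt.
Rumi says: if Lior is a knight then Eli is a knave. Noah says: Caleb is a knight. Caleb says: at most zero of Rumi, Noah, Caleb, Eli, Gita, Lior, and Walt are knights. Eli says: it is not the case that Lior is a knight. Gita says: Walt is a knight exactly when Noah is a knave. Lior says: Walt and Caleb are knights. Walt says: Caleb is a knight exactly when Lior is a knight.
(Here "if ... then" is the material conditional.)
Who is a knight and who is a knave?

Knights: Rumi, Eli, Gita, and Walt. Knaves: Noah, Caleb, and Lior.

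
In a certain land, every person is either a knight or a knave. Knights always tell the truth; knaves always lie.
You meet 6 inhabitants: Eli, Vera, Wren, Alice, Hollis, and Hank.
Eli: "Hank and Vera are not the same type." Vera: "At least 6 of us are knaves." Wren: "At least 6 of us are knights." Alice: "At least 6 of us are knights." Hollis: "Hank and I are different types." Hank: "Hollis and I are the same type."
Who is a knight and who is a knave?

Since Eli is a knave, "Hank and Vera are not the same type" needs to be false, which holds.
As a knave, Vera's statement "at least 6 of us are knaves" should be false; it is.
Wren (knave): "at least 6 of us are knights" — false. ✓
Alice (knave): "at least 6 of us are knights" — false. ✓
As a knight, Hollis's statement "Hank and I are different types" should be true; it is.
As a knave, Hank's statement "Hollis and I are the same type" should be false; it is.

Eli is a knave, Vera is a knave, Wren is a knave, Alice is a knave, Hollis is a knight, and Hank is a knave.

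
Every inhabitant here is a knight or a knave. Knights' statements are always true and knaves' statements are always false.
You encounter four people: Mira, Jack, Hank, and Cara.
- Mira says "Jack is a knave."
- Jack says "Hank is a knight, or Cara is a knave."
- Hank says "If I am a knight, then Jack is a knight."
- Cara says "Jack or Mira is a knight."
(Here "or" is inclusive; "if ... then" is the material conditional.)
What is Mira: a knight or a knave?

Mira is a knave.

Consistent assignments: {Mira=knave, Jack=knight, Hank=knight, Cara=knight}
In every consistent assignment, Mira is a knave.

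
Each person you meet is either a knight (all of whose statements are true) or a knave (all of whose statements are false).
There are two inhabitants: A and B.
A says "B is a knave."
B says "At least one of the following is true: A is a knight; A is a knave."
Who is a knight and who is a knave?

Suppose A is a knight. Then A's statement "B is a knave" would have to be true. Checking the 2 ways to assign the others, none is consistent with every speaker.
(For instance, with B=knight, A's claim "B is a knave" comes out false where it would need to be true.)
So A must be a knave, making "B is a knave" false. Taking A=knave, B=knight, each remaining statement checks out:
  B (knight): "at least one of the following is true: A is a knight; A is a knave" — true. ✓
This is the unique consistent assignment.

A is a knave and B is a knight.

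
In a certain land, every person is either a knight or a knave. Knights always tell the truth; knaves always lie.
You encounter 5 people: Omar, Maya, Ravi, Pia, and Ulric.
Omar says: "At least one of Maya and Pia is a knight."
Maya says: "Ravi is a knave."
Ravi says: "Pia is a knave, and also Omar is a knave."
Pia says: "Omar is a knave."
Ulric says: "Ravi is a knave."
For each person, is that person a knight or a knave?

Omar is a knight, Maya is a knight, Ravi is a knave, Pia is a knave, and Ulric is a knight.

Suppose Omar is a knave. Then Omar's statement "at least one of Maya and Pia is a knight" would have to be false. Checking the 16 ways to assign the others, none is consistent with every speaker.
(For instance, with Maya=knight, Ravi=knave, Pia=knave, Ulric=knight, Omar's claim "at least one of Maya and Pia is a knight" comes out true where it would need to be false.)
So Omar must be a knight, making "at least one of Maya and Pia is a knight" true. Taking Omar=knight, Maya=knight, Ravi=knave, Pia=knave, Ulric=knight, each remaining statement checks out:
  Maya (knight): "Ravi is a knave" — true. ✓
  Ravi (knave): "Pia is a knave, and also Omar is a knave" — false. ✓
  Pia (knave): "Omar is a knave" — false. ✓
  Ulric (knight): "Ravi is a knave" — true. ✓
This is the unique consistent assignment.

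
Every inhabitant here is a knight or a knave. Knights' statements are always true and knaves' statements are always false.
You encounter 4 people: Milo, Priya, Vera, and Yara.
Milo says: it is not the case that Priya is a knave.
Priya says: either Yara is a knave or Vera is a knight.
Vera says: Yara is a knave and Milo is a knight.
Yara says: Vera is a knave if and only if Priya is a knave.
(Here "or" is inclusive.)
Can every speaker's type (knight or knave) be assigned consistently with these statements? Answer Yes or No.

Yes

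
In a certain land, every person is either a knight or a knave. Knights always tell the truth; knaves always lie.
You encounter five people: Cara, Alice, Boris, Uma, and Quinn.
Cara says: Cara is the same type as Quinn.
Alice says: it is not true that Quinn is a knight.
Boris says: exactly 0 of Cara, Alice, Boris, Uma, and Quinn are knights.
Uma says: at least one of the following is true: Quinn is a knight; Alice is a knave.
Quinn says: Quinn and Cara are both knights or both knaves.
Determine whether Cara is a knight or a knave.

Consistent assignments: {Cara=knight, Alice=knave, Boris=knave, Uma=knight, Quinn=knight}
In every consistent assignment, Cara is a knight.

Cara is a knight.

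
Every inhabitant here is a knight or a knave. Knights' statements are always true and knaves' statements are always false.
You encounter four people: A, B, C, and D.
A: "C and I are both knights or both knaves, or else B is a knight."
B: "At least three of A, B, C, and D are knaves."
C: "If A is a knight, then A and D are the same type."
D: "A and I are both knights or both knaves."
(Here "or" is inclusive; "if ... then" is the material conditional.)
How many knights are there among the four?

The unique consistent assignment is A=knight, B=knave, C=knight, D=knight.
That has 3 knights.

3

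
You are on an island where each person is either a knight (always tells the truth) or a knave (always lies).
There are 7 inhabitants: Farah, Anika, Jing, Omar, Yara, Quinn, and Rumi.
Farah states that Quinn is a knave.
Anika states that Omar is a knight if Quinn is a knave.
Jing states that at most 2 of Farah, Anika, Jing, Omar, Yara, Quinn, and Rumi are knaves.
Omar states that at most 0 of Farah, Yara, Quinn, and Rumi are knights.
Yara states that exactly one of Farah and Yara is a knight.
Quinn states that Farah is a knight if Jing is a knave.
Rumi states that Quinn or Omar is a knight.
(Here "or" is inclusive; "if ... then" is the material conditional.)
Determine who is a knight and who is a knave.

As a knave, Farah's statement "Quinn is a knave" should be False; it is.
As a knight, Anika's statement "Omar is a knight if Quinn is a knave" should be True; it is.
Since Jing is a knight, "at most 2 of Farah, Anika, Jing, Omar, Yara, Quinn, and Rumi are knaves" needs to be True, which holds.
Omar is a knave; "at most 0 of Farah, Yara, Quinn, and Rumi are knights" is False, as required.
Yara is a knight, and the claim "exactly one of Farah and Yara is a knight" is indeed True.
Quinn is a knight; "Farah is a knight if Jing is a knave" is True, as required.
As a knight, Rumi's statement "Quinn or Omar is a knight" should be True; it is.

Knights: Anika, Jing, Yara, Quinn, and Rumi. Knaves: Farah and Omar.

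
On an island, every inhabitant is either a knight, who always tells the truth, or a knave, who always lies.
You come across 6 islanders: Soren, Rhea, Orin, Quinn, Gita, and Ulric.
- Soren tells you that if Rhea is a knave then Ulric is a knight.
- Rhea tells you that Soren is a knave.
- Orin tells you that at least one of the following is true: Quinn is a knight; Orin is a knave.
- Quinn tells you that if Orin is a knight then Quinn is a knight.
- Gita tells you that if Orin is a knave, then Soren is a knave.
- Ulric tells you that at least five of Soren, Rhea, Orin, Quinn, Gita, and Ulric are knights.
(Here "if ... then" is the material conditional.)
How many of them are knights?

5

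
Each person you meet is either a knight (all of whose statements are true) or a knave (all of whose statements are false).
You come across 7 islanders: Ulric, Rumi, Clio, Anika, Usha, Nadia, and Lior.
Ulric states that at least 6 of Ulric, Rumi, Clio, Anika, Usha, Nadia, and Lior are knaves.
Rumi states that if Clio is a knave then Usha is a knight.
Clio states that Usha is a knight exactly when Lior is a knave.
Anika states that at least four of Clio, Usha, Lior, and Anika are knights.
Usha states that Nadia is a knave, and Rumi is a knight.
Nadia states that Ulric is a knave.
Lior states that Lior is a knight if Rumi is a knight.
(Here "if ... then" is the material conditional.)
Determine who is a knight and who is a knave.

Ulric is a knave, Rumi is a knight, Clio is a knight, Anika is a knave, Usha is a knave, Nadia is a knight, and Lior is a knight.

Ulric is a knave; "at least 6 of Ulric, Rumi, Clio, Anika, Usha, Nadia, and Lior are knaves" is False, as required.
Rumi is a knight; "if Clio is a knave then Usha is a knight" is true, as required.
Since Clio is a knight, "Usha is a knight exactly when Lior is a knave" needs to be true, which holds.
Since Anika is a knave, "at least four of Clio, Usha, Lior, and Anika are knights" needs to be False, which holds.
Since Usha is a knave, "Nadia is a knave, and Rumi is a knight" needs to be False, which holds.
Nadia is a knight, so "Ulric is a knave" must be true — and it is.
Lior is a knight, so "Lior is a knight if Rumi is a knight" must be true — and it is.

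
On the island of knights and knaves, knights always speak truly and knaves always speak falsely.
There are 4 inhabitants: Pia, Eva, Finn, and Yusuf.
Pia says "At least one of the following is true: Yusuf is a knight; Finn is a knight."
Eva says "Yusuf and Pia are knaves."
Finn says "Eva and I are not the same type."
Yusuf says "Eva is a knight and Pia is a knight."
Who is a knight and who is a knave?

Pia (knight): "at least one of the following is true: Yusuf is a knight; Finn is a knight" — true. ✓
Eva is a knave; "Yusuf and Pia are knaves" is false, as required.
Since Finn is a knight, "Eva and I are not the same type" needs to be true, which holds.
Yusuf is a knave; "Eva is a knight and Pia is a knight" is false, as required.

Pia is a knight, Eva is a knave, Finn is a knight, and Yusuf is a knave.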